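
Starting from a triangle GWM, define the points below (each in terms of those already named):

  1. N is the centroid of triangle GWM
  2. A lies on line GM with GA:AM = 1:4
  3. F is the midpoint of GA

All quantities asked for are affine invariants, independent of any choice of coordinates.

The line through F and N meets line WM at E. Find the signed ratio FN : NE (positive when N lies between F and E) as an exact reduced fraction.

Choose coordinates G = (0, 0), W = (1, 0), M = (0, 1).
1. N is the centroid of triangle GWM ⇒ N = (1/3, 1/3)
2. A lies on line GM with GA:AM = 1:4 ⇒ A = (0, 1/5)
3. F is the midpoint of GA ⇒ F = (0, 1/10)
line FN meets WM at E = (9/17, 8/17)
N = F + t·(E−F) with t = 17/27, so FN:NE = 17/27:10/27

FN:NE = 17/10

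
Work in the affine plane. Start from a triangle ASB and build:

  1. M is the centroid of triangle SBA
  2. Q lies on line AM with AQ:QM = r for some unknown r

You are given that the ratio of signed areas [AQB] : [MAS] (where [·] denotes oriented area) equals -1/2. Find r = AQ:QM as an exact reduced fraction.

r = -1/3

Choose coordinates A = (0, 0), S = (1, 0), B = (0, 1).
1. M is the centroid of triangle SBA ⇒ M = (1/3, 1/3)
2. With AQ:QM = r, write λ = r/(r+1) so Q = A + λ·(M−A); Q is affine-linear in λ
Every point depending on Q is an affine combination of Q and λ-independent points, so each such coordinate is linear in λ; the λ² term in each signed area is a multiple of (M−A)×(M−A) = 0, so 2·[AQB] and 2·[MAS] are each linear in λ. Evaluating at λ=0 and λ=1:
  2·[AQB] = 1/3·λ,   2·[MAS] = 1/3
So [AQB]:[MAS] = (1/3·λ) / (1/3). Setting this equal to -1/2:
  1/3·λ = -1/2·(1/3)  ⇒  λ = -1/2
Then r = λ/(1−λ) = (-1/2)/(3/2) = -1/3. Check: with r = -1/3, Q = (-1/6, -1/6) and [AQB]:[MAS] = -1/2 as required.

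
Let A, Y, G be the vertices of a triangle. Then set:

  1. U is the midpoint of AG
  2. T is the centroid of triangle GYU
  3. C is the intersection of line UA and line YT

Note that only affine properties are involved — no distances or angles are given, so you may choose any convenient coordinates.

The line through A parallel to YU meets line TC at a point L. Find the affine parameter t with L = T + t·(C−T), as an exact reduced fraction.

Choose coordinates A = (0, 0), Y = (1, 0), G = (0, 1).
1. U is the midpoint of AG ⇒ U = (0, 1/2)
2. T is the centroid of triangle GYU ⇒ T = (1/3, 1/2)
3. C is the intersection of line UA and line YT ⇒ C = (0, 3/4)
through A parallel to YU: direction (-1, 1/2); meets TC at L = (3, -3/2)
L = T + t·(C−T) with t = -8

t = -8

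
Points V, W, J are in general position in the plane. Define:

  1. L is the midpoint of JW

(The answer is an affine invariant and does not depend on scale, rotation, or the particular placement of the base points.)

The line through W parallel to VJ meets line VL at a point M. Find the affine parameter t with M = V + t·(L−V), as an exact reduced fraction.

Assign V = (0, 0), W = (1, 0), J = (0, 1) — the answer is frame-independent, so this choice is without loss of generality.
1. L is the midpoint of JW ⇒ L = (1/2, 1/2)
through W parallel to VJ: direction (0, 1); meets VL at M = (1, 1)
M = V + t·(L−V) with t = 2

t = 2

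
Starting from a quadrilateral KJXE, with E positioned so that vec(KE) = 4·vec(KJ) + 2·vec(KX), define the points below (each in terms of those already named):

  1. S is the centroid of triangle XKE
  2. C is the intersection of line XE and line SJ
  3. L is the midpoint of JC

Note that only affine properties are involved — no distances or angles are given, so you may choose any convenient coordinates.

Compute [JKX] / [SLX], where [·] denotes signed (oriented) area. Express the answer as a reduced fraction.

[JKX]:[SLX] = 33/14

Assign K = (0, 0), J = (1, 0), X = (0, 1), E = (4, 2) — the answer is frame-independent, so this choice is without loss of generality.
1. S is the centroid of triangle XKE ⇒ S = (4/3, 1)
2. C is the intersection of line XE and line SJ ⇒ C = (16/11, 15/11)
3. L is the midpoint of JC ⇒ L = (27/22, 15/22)
2·[JKX] = -1, 2·[SLX] = -14/33
[JKX]:[SLX] = -1:-14/33 = 33/14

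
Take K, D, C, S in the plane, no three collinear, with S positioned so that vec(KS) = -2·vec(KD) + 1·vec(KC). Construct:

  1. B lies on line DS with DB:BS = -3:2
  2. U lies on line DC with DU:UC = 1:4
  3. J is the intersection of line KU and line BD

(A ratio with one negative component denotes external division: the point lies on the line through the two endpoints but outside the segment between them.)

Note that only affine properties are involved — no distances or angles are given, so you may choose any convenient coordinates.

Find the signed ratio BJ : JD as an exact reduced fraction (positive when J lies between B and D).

BJ:JD = 20

Set K = (0, 0), D = (1, 0), C = (0, 1), S = (-2, 1); any affine frame gives the same invariant.
1. B lies on line DS with DB:BS = -3:2 ⇒ B = (-8, 3)
2. U lies on line DC with DU:UC = 1:4 ⇒ U = (4/5, 1/5)
3. J is the intersection of line KU and line BD ⇒ J = (4/7, 1/7)
J = B + t·(D−B) with t = 20/21, so BJ:JD = t:(1−t) = 20/21:1/21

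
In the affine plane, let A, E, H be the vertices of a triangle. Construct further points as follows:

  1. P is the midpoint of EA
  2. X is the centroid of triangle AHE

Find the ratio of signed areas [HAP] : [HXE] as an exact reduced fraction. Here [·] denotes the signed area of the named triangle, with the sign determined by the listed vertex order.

Work in coordinates with A = (0, 0), E = (1, 0), H = (0, 1).
1. P is the midpoint of EA ⇒ P = (1/2, 0)
2. X is the centroid of triangle AHE ⇒ X = (1/3, 1/3)
2·[HAP] = 1/2, 2·[HXE] = 1/3
[HAP]:[HXE] = 1/2:1/3 = 3/2

[HAP]:[HXE] = 3/2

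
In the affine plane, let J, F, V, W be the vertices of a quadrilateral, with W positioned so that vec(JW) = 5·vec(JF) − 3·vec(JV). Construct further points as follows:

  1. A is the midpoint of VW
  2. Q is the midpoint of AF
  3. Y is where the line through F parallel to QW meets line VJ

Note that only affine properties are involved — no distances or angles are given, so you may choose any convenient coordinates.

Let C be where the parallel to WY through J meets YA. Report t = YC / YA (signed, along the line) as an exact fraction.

t = -20/3

Work in coordinates with J = (0, 0), F = (1, 0), V = (0, 1), W = (5, -3).
1. A is the midpoint of VW ⇒ A = (5/2, -1)
2. Q is the midpoint of AF ⇒ Q = (7/4, -1/2)
3. Y is where the line through F parallel to QW meets line VJ ⇒ Y = (0, 10/13)
through J parallel to WY: direction (-5, 49/13); meets YA at C = (-50/3, 490/39)
C = Y + t·(A−Y) with t = -20/3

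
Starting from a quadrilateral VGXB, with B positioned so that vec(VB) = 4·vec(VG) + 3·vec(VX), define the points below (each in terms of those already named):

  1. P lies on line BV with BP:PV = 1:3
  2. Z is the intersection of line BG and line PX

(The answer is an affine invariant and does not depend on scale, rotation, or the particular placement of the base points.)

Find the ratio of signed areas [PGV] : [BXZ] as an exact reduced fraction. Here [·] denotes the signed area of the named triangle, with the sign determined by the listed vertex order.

Set V = (0, 0), G = (1, 0), X = (0, 1), B = (4, 3); any affine frame gives the same invariant.
1. P lies on line BV with BP:PV = 1:3 ⇒ P = (3, 9/4)
2. Z is the intersection of line BG and line PX ⇒ Z = (24/7, 17/7)
2·[PGV] = -9/4, 2·[BXZ] = 8/7
[PGV]:[BXZ] = -9/4:8/7 = -63/32

[PGV]:[BXZ] = -63/32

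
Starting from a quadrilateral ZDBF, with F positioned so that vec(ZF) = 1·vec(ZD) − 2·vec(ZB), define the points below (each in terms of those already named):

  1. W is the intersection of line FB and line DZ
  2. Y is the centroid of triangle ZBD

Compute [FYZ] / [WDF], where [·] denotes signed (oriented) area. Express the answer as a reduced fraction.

[FYZ]:[WDF] = -3/4

Set Z = (0, 0), D = (1, 0), B = (0, 1), F = (1, -2); any affine frame gives the same invariant.
1. W is the intersection of line FB and line DZ ⇒ W = (1/3, 0)
2. Y is the centroid of triangle ZBD ⇒ Y = (1/3, 1/3)
2·[FYZ] = 1, 2·[WDF] = -4/3
[FYZ]:[WDF] = 1:-4/3 = -3/4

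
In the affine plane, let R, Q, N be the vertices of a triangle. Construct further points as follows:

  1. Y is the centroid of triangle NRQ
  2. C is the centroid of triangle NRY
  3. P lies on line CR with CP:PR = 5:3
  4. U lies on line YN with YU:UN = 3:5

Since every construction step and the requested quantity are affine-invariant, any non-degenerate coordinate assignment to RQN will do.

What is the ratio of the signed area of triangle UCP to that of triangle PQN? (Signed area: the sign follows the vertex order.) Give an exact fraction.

Work in coordinates with R = (0, 0), Q = (1, 0), N = (0, 1).
1. Y is the centroid of triangle NRQ ⇒ Y = (1/3, 1/3)
2. C is the centroid of triangle NRY ⇒ C = (1/9, 4/9)
3. P lies on line CR with CP:PR = 5:3 ⇒ P = (1/24, 1/6)
4. U lies on line YN with YU:UN = 3:5 ⇒ U = (5/24, 7/12)
2·[UCP] = 5/288, 2·[PQN] = 19/24
[UCP]:[PQN] = 5/288:19/24 = 5/228

[UCP]:[PQN] = 5/228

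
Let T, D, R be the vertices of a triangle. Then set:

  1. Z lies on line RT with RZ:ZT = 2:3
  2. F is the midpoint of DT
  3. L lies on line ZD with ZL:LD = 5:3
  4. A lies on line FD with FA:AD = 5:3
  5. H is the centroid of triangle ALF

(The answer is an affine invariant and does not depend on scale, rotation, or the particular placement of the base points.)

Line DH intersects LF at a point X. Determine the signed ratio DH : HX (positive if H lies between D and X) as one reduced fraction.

DH:HX = 19/5

Work in coordinates with T = (0, 0), D = (1, 0), R = (0, 1).
1. Z lies on line RT with RZ:ZT = 2:3 ⇒ Z = (0, 3/5)
2. F is the midpoint of DT ⇒ F = (1/2, 0)
3. L lies on line ZD with ZL:LD = 5:3 ⇒ L = (5/8, 9/40)
4. A lies on line FD with FA:AD = 5:3 ⇒ A = (13/16, 0)
5. H is the centroid of triangle ALF ⇒ H = (31/48, 3/40)
line DH meets LF at X = (21/38, 9/95)
H = D + t·(X−D) with t = 19/24, so DH:HX = 19/24:5/24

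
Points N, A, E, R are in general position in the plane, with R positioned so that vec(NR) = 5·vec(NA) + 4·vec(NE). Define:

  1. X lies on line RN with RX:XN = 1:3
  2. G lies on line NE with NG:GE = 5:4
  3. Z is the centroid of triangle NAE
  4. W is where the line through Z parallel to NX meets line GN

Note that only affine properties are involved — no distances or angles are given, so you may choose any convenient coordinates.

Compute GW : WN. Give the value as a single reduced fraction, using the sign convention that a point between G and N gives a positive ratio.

GW:WN = 22/3

Work in coordinates with N = (0, 0), A = (1, 0), E = (0, 1), R = (5, 4).
1. X lies on line RN with RX:XN = 1:3 ⇒ X = (15/4, 3)
2. G lies on line NE with NG:GE = 5:4 ⇒ G = (0, 5/9)
3. Z is the centroid of triangle NAE ⇒ Z = (1/3, 1/3)
4. W is where the line through Z parallel to NX meets line GN ⇒ W = (0, 1/15)
W = G + t·(N−G) with t = 22/25, so GW:WN = t:(1−t) = 22/25:3/25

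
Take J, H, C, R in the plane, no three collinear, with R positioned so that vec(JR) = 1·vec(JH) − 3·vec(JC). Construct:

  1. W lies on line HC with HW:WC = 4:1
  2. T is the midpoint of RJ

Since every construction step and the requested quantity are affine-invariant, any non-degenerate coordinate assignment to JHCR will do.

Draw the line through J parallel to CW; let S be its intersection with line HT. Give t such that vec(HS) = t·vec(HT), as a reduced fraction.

Assign J = (0, 0), H = (1, 0), C = (0, 1), R = (1, -3) — the answer is frame-independent, so this choice is without loss of generality.
1. W lies on line HC with HW:WC = 4:1 ⇒ W = (1/5, 4/5)
2. T is the midpoint of RJ ⇒ T = (1/2, -3/2)
through J parallel to CW: direction (1/5, -1/5); meets HT at S = (3/4, -3/4)
S = H + t·(T−H) with t = 1/2

t = 1/2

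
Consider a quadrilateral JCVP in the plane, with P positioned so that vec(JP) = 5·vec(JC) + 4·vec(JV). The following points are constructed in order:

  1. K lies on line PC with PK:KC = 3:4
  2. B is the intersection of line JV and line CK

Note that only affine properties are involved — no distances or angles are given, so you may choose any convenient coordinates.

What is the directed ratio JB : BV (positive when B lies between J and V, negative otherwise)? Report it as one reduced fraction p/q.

JB:BV = -1/2

Choose coordinates J = (0, 0), C = (1, 0), V = (0, 1), P = (5, 4).
1. K lies on line PC with PK:KC = 3:4 ⇒ K = (23/7, 16/7)
2. B is the intersection of line JV and line CK ⇒ B = (0, -1)
B = J + t·(V−J) with t = -1, so JB:BV = t:(1−t) = -1:2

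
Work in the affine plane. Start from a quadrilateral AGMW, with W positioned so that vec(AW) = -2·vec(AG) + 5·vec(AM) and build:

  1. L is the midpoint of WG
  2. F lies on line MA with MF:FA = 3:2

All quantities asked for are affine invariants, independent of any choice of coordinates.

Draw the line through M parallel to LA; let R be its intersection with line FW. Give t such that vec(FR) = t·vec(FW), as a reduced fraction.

t = -1/9

Work in coordinates with A = (0, 0), G = (1, 0), M = (0, 1), W = (-2, 5).
1. L is the midpoint of WG ⇒ L = (-1/2, 5/2)
2. F lies on line MA with MF:FA = 3:2 ⇒ F = (0, 2/5)
through M parallel to LA: direction (1/2, -5/2); meets FW at R = (2/9, -1/9)
R = F + t·(W−F) with t = -1/9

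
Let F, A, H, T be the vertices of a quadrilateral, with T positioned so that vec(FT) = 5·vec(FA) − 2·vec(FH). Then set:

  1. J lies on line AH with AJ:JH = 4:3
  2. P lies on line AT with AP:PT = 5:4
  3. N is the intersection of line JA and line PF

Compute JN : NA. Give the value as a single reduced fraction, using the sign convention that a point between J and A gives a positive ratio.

Set F = (0, 0), A = (1, 0), H = (0, 1), T = (5, -2); any affine frame gives the same invariant.
1. J lies on line AH with AJ:JH = 4:3 ⇒ J = (3/7, 4/7)
2. P lies on line AT with AP:PT = 5:4 ⇒ P = (29/9, -10/9)
3. N is the intersection of line JA and line PF ⇒ N = (29/19, -10/19)
N = J + t·(A−J) with t = 73/38, so JN:NA = t:(1−t) = 73/38:-35/38

JN:NA = -73/35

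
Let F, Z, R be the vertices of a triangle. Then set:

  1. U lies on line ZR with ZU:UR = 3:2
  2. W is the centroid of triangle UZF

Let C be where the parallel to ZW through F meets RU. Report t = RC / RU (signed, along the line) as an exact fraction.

t = 4

Work in coordinates with F = (0, 0), Z = (1, 0), R = (0, 1).
1. U lies on line ZR with ZU:UR = 3:2 ⇒ U = (2/5, 3/5)
2. W is the centroid of triangle UZF ⇒ W = (7/15, 1/5)
through F parallel to ZW: direction (-8/15, 1/5); meets RU at C = (8/5, -3/5)
C = R + t·(U−R) with t = 4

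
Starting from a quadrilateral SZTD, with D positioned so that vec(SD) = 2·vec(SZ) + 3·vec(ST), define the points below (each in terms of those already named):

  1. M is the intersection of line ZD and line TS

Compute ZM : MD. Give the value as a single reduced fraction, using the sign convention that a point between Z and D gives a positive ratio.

Set S = (0, 0), Z = (1, 0), T = (0, 1), D = (2, 3); any affine frame gives the same invariant.
1. M is the intersection of line ZD and line TS ⇒ M = (0, -3)
M = Z + t·(D−Z) with t = -1, so ZM:MD = t:(1−t) = -1:2

ZM:MD = -1/2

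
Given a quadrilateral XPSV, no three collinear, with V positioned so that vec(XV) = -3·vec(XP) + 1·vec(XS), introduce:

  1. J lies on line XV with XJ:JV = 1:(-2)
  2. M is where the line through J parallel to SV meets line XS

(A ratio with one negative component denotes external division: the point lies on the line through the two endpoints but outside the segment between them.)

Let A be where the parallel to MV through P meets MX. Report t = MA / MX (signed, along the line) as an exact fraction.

Choose coordinates X = (0, 0), P = (1, 0), S = (0, 1), V = (-3, 1).
1. J lies on line XV with XJ:JV = 1:(-2) ⇒ J = (3, -1)
2. M is where the line through J parallel to SV meets line XS ⇒ M = (0, -1)
through P parallel to MV: direction (-3, 2); meets MX at A = (0, 2/3)
A = M + t·(X−M) with t = 5/3

t = 5/3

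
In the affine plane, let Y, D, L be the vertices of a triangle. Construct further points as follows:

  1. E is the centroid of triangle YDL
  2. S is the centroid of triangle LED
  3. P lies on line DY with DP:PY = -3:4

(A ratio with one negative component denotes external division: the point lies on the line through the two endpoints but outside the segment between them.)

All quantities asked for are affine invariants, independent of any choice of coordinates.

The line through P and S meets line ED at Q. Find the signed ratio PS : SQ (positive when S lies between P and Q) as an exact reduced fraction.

PS:SQ = 8

Assign Y = (0, 0), D = (1, 0), L = (0, 1) — the answer is frame-independent, so this choice is without loss of generality.
1. E is the centroid of triangle YDL ⇒ E = (1/3, 1/3)
2. S is the centroid of triangle LED ⇒ S = (4/9, 4/9)
3. P lies on line DY with DP:PY = -3:4 ⇒ P = (4, 0)
line PS meets ED at Q = (0, 1/2)
S = P + t·(Q−P) with t = 8/9, so PS:SQ = 8/9:1/9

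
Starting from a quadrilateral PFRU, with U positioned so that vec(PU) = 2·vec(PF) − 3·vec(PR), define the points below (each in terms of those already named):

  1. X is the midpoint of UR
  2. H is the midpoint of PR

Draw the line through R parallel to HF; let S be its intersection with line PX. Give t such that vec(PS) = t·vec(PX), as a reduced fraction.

t = -2

Set P = (0, 0), F = (1, 0), R = (0, 1), U = (2, -3); any affine frame gives the same invariant.
1. X is the midpoint of UR ⇒ X = (1, -1)
2. H is the midpoint of PR ⇒ H = (0, 1/2)
through R parallel to HF: direction (1, -1/2); meets PX at S = (-2, 2)
S = P + t·(X−P) with t = -2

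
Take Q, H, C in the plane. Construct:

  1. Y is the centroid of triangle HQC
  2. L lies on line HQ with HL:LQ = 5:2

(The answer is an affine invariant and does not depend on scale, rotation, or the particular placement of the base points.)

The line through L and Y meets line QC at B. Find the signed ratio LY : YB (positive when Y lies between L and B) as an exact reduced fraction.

Work in coordinates with Q = (0, 0), H = (1, 0), C = (0, 1).
1. Y is the centroid of triangle HQC ⇒ Y = (1/3, 1/3)
2. L lies on line HQ with HL:LQ = 5:2 ⇒ L = (2/7, 0)
line LY meets QC at B = (0, -2)
Y = L + t·(B−L) with t = -1/6, so LY:YB = -1/6:7/6

LY:YB = -1/7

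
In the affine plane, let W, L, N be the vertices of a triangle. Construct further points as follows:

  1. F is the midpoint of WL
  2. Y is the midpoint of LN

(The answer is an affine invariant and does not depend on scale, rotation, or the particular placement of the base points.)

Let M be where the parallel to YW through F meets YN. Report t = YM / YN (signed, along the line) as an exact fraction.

Set W = (0, 0), L = (1, 0), N = (0, 1); any affine frame gives the same invariant.
1. F is the midpoint of WL ⇒ F = (1/2, 0)
2. Y is the midpoint of LN ⇒ Y = (1/2, 1/2)
through F parallel to YW: direction (-1/2, -1/2); meets YN at M = (3/4, 1/4)
M = Y + t·(N−Y) with t = -1/2

t = -1/2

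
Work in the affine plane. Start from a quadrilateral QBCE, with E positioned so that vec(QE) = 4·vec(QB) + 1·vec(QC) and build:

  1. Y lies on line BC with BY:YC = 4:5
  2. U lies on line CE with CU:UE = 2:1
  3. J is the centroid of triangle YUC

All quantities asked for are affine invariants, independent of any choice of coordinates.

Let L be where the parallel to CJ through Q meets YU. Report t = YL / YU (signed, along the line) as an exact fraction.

t = -47/80

Set Q = (0, 0), B = (1, 0), C = (0, 1), E = (4, 1); any affine frame gives the same invariant.
1. Y lies on line BC with BY:YC = 4:5 ⇒ Y = (5/9, 4/9)
2. U lies on line CE with CU:UE = 2:1 ⇒ U = (8/3, 1)
3. J is the centroid of triangle YUC ⇒ J = (29/27, 22/27)
through Q parallel to CJ: direction (29/27, -5/27); meets YU at L = (-493/720, 17/144)
L = Y + t·(U−Y) with t = -47/80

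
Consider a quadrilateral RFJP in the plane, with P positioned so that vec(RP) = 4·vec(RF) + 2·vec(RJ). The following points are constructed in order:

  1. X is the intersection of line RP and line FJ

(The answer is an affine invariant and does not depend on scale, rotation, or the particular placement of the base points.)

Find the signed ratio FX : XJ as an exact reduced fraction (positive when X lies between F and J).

Assign R = (0, 0), F = (1, 0), J = (0, 1), P = (4, 2) — the answer is frame-independent, so this choice is without loss of generality.
1. X is the intersection of line RP and line FJ ⇒ X = (2/3, 1/3)
X = F + t·(J−F) with t = 1/3, so FX:XJ = t:(1−t) = 1/3:2/3

FX:XJ = 1/2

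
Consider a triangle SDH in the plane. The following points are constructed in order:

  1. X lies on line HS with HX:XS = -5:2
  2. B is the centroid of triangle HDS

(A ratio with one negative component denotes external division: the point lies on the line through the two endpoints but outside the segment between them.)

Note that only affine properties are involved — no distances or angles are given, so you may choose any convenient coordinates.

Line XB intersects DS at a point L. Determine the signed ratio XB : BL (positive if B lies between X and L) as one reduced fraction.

XB:BL = -3

Assign S = (0, 0), D = (1, 0), H = (0, 1) — the answer is frame-independent, so this choice is without loss of generality.
1. X lies on line HS with HX:XS = -5:2 ⇒ X = (0, -2/3)
2. B is the centroid of triangle HDS ⇒ B = (1/3, 1/3)
line XB meets DS at L = (2/9, 0)
B = X + t·(L−X) with t = 3/2, so XB:BL = 3/2:-1/2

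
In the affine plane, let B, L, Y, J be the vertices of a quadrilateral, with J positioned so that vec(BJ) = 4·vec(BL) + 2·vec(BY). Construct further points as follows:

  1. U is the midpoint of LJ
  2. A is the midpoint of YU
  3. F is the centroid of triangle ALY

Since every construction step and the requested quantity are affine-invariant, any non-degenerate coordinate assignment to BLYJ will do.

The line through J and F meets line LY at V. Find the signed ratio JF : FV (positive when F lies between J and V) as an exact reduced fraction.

Set B = (0, 0), L = (1, 0), Y = (0, 1), J = (4, 2); any affine frame gives the same invariant.
1. U is the midpoint of LJ ⇒ U = (5/2, 1)
2. A is the midpoint of YU ⇒ A = (5/4, 1)
3. F is the centroid of triangle ALY ⇒ F = (3/4, 2/3)
line JF meets LY at V = (5/11, 6/11)
F = J + t·(V−J) with t = 11/12, so JF:FV = 11/12:1/12

JF:FV = 11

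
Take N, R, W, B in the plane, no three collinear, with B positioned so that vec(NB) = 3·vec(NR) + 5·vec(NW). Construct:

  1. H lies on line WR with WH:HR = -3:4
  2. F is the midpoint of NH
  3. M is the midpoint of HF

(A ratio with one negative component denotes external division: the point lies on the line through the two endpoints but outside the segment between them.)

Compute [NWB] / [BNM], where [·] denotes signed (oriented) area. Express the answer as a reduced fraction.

Set N = (0, 0), R = (1, 0), W = (0, 1), B = (3, 5); any affine frame gives the same invariant.
1. H lies on line WR with WH:HR = -3:4 ⇒ H = (-3, 4)
2. F is the midpoint of NH ⇒ F = (-3/2, 2)
3. M is the midpoint of HF ⇒ M = (-9/4, 3)
2·[NWB] = -3, 2·[BNM] = -81/4
[NWB]:[BNM] = -3:-81/4 = 4/27

[NWB]:[BNM] = 4/27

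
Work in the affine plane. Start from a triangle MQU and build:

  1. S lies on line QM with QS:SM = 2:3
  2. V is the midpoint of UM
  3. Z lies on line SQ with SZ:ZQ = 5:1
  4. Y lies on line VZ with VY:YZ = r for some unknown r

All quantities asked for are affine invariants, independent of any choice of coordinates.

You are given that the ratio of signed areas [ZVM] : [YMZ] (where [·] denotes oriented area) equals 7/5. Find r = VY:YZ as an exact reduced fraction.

Work in coordinates with M = (0, 0), Q = (1, 0), U = (0, 1).
1. S lies on line QM with QS:SM = 2:3 ⇒ S = (3/5, 0)
2. V is the midpoint of UM ⇒ V = (0, 1/2)
3. Z lies on line SQ with SZ:ZQ = 5:1 ⇒ Z = (14/15, 0)
4. With VY:YZ = r, write λ = r/(r+1) so Y = V + λ·(Z−V); Y is affine-linear in λ
Every point depending on Y is an affine combination of Y and λ-independent points, so each such coordinate is linear in λ; the λ² term in each signed area is a multiple of (Z−V)×(Z−V) = 0, so 2·[ZVM] and 2·[YMZ] are each linear in λ. Evaluating at λ=0 and λ=1:
  2·[ZVM] = 7/15,   2·[YMZ] = -7/15·λ + 7/15
So [ZVM]:[YMZ] = (7/15) / (-7/15·λ + 7/15). Setting this equal to 7/5:
  7/15 = 7/5·(-7/15·λ + 7/15)  ⇒  λ = 2/7
Then r = λ/(1−λ) = (2/7)/(5/7) = 2/5. Check: with r = 2/5, Y = (4/15, 5/14) and [ZVM]:[YMZ] = 7/5 as required.

r = 2/5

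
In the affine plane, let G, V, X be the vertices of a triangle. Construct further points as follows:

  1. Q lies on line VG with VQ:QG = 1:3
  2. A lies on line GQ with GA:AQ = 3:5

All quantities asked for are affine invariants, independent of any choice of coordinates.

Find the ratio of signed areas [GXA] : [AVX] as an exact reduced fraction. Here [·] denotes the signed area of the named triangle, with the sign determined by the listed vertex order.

[GXA]:[AVX] = -9/23

Work in coordinates with G = (0, 0), V = (1, 0), X = (0, 1).
1. Q lies on line VG with VQ:QG = 1:3 ⇒ Q = (3/4, 0)
2. A lies on line GQ with GA:AQ = 3:5 ⇒ A = (9/32, 0)
2·[GXA] = -9/32, 2·[AVX] = 23/32
[GXA]:[AVX] = -9/32:23/32 = -9/23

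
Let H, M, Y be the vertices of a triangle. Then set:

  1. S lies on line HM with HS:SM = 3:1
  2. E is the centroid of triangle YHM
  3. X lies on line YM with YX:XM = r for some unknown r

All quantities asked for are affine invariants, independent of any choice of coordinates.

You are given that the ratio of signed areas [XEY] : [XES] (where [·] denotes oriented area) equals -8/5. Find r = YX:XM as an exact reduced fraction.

Work in coordinates with H = (0, 0), M = (1, 0), Y = (0, 1).
1. S lies on line HM with HS:SM = 3:1 ⇒ S = (3/4, 0)
2. E is the centroid of triangle YHM ⇒ E = (1/3, 1/3)
3. With YX:XM = r, write λ = r/(r+1) so X = Y + λ·(M−Y); X is affine-linear in λ
Every point depending on X is an affine combination of X and λ-independent points, so each such coordinate is linear in λ; the λ² term in each signed area is a multiple of (M−Y)×(M−Y) = 0, so 2·[XEY] and 2·[XES] are each linear in λ. Evaluating at λ=0 and λ=1:
  2·[XEY] = -1/3·λ,   2·[XES] = -1/12·λ + 1/6
So [XEY]:[XES] = (-1/3·λ) / (-1/12·λ + 1/6). Setting this equal to -8/5:
  -1/3·λ = -8/5·(-1/12·λ + 1/6)  ⇒  λ = 4/7
Then r = λ/(1−λ) = (4/7)/(3/7) = 4/3. Check: with r = 4/3, X = (4/7, 3/7) and [XEY]:[XES] = -8/5 as required.

r = 4/3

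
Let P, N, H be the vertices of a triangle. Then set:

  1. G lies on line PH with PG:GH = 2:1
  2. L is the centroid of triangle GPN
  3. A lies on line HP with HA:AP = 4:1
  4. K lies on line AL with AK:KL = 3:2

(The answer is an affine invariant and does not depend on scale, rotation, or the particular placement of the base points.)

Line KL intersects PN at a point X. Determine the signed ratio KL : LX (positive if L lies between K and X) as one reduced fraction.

KL:LX = -1/25

Work in coordinates with P = (0, 0), N = (1, 0), H = (0, 1).
1. G lies on line PH with PG:GH = 2:1 ⇒ G = (0, 2/3)
2. L is the centroid of triangle GPN ⇒ L = (1/3, 2/9)
3. A lies on line HP with HA:AP = 4:1 ⇒ A = (0, 1/5)
4. K lies on line AL with AK:KL = 3:2 ⇒ K = (1/5, 16/75)
line KL meets PN at X = (-3, 0)
L = K + t·(X−K) with t = -1/24, so KL:LX = -1/24:25/24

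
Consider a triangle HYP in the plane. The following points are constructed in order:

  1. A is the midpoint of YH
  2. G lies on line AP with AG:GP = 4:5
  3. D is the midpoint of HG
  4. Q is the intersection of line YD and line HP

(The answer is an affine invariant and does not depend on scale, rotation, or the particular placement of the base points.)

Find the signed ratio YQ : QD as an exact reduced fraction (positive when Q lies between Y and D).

YQ:QD = -36/5

Choose coordinates H = (0, 0), Y = (1, 0), P = (0, 1).
1. A is the midpoint of YH ⇒ A = (1/2, 0)
2. G lies on line AP with AG:GP = 4:5 ⇒ G = (5/18, 4/9)
3. D is the midpoint of HG ⇒ D = (5/36, 2/9)
4. Q is the intersection of line YD and line HP ⇒ Q = (0, 8/31)
Q = Y + t·(D−Y) with t = 36/31, so YQ:QD = t:(1−t) = 36/31:-5/31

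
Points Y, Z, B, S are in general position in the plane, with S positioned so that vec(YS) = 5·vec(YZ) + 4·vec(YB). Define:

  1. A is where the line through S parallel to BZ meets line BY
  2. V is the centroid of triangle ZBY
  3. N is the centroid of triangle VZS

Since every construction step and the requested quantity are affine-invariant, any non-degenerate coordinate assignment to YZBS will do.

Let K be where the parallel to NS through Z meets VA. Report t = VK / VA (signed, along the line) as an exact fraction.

Set Y = (0, 0), Z = (1, 0), B = (0, 1), S = (5, 4); any affine frame gives the same invariant.
1. A is where the line through S parallel to BZ meets line BY ⇒ A = (0, 9)
2. V is the centroid of triangle ZBY ⇒ V = (1/3, 1/3)
3. N is the centroid of triangle VZS ⇒ N = (19/9, 13/9)
through Z parallel to NS: direction (26/9, 23/9); meets VA at K = (257/699, -391/699)
K = V + t·(A−V) with t = -24/233

t = -24/233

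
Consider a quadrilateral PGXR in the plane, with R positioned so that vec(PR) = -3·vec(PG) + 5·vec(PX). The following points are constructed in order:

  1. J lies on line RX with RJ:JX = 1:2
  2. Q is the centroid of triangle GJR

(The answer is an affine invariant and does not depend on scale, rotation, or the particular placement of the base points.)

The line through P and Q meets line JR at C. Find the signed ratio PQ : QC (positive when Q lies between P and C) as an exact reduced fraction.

Assign P = (0, 0), G = (1, 0), X = (0, 1), R = (-3, 5) — the answer is frame-independent, so this choice is without loss of generality.
1. J lies on line RX with RJ:JX = 1:2 ⇒ J = (-2, 11/3)
2. Q is the centroid of triangle GJR ⇒ Q = (-4/3, 26/9)
line PQ meets JR at C = (-6/5, 13/5)
Q = P + t·(C−P) with t = 10/9, so PQ:QC = 10/9:-1/9

PQ:QC = -10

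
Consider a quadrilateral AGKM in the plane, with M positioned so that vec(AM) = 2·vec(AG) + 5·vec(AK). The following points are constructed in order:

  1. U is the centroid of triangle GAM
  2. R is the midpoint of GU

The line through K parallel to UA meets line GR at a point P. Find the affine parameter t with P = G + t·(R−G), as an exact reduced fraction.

t = 16/5

Assign A = (0, 0), G = (1, 0), K = (0, 1), M = (2, 5) — the answer is frame-independent, so this choice is without loss of generality.
1. U is the centroid of triangle GAM ⇒ U = (1, 5/3)
2. R is the midpoint of GU ⇒ R = (1, 5/6)
through K parallel to UA: direction (-1, -5/3); meets GR at P = (1, 8/3)
P = G + t·(R−G) with t = 16/5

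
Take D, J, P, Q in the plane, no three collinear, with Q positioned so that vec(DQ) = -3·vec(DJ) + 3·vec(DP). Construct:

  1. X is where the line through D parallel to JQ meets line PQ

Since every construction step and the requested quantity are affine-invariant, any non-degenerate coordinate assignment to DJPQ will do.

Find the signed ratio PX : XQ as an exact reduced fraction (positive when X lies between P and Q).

PX:XQ = -4/3

Set D = (0, 0), J = (1, 0), P = (0, 1), Q = (-3, 3); any affine frame gives the same invariant.
1. X is where the line through D parallel to JQ meets line PQ ⇒ X = (-12, 9)
X = P + t·(Q−P) with t = 4, so PX:XQ = t:(1−t) = 4:-3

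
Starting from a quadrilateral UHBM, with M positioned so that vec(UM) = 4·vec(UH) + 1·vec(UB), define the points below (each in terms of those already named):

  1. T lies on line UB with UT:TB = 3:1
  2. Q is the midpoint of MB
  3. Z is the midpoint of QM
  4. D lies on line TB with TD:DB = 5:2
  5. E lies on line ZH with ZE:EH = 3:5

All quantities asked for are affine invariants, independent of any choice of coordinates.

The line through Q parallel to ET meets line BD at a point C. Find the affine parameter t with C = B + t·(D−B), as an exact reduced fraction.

t = -14/9

Choose coordinates U = (0, 0), H = (1, 0), B = (0, 1), M = (4, 1).
1. T lies on line UB with UT:TB = 3:1 ⇒ T = (0, 3/4)
2. Q is the midpoint of MB ⇒ Q = (2, 1)
3. Z is the midpoint of QM ⇒ Z = (3, 1)
4. D lies on line TB with TD:DB = 5:2 ⇒ D = (0, 13/14)
5. E lies on line ZH with ZE:EH = 3:5 ⇒ E = (9/4, 5/8)
through Q parallel to ET: direction (-9/4, 1/8); meets BD at C = (0, 10/9)
C = B + t·(D−B) with t = -14/9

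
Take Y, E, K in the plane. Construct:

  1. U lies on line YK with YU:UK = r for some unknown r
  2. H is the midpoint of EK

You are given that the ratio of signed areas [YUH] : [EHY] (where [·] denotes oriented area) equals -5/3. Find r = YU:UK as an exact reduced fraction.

Work in coordinates with Y = (0, 0), E = (1, 0), K = (0, 1).
1. With YU:UK = r, write λ = r/(r+1) so U = Y + λ·(K−Y); U is affine-linear in λ
2. H is the midpoint of EK ⇒ H = (1/2, 1/2)
Every point depending on U is an affine combination of U and λ-independent points, so each such coordinate is linear in λ; the λ² term in each signed area is a multiple of (K−Y)×(K−Y) = 0, so 2·[YUH] and 2·[EHY] are each linear in λ. Evaluating at λ=0 and λ=1:
  2·[YUH] = -1/2·λ,   2·[EHY] = 1/2
So [YUH]:[EHY] = (-1/2·λ) / (1/2). Setting this equal to -5/3:
  -1/2·λ = -5/3·(1/2)  ⇒  λ = 5/3
Then r = λ/(1−λ) = (5/3)/(-2/3) = -5/2. Check: with r = -5/2, U = (0, 5/3) and [YUH]:[EHY] = -5/3 as required.

r = -5/2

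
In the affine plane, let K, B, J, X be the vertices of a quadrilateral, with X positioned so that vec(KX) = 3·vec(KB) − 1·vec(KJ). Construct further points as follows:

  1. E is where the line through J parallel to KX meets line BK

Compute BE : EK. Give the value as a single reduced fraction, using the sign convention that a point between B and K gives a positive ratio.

Work in coordinates with K = (0, 0), B = (1, 0), J = (0, 1), X = (3, -1).
1. E is where the line through J parallel to KX meets line BK ⇒ E = (3, 0)
E = B + t·(K−B) with t = -2, so BE:EK = t:(1−t) = -2:3

BE:EK = -2/3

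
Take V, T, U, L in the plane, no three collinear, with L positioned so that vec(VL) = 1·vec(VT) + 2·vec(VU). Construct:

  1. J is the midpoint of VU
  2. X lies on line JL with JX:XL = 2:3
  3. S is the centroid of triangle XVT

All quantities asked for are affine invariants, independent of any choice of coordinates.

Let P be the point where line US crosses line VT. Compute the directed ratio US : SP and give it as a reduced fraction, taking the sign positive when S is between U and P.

Work in coordinates with V = (0, 0), T = (1, 0), U = (0, 1), L = (1, 2).
1. J is the midpoint of VU ⇒ J = (0, 1/2)
2. X lies on line JL with JX:XL = 2:3 ⇒ X = (2/5, 11/10)
3. S is the centroid of triangle XVT ⇒ S = (7/15, 11/30)
line US meets VT at P = (14/19, 0)
S = U + t·(P−U) with t = 19/30, so US:SP = 19/30:11/30

US:SP = 19/11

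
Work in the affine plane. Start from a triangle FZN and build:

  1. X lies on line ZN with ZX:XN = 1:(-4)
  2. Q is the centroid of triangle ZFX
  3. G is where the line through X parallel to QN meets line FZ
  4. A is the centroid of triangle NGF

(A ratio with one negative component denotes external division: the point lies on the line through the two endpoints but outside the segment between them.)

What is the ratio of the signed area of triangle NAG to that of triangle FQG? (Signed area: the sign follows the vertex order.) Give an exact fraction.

Work in coordinates with F = (0, 0), Z = (1, 0), N = (0, 1).
1. X lies on line ZN with ZX:XN = 1:(-4) ⇒ X = (4/3, -1/3)
2. Q is the centroid of triangle ZFX ⇒ Q = (7/9, -1/9)
3. G is where the line through X parallel to QN meets line FZ ⇒ G = (11/10, 0)
4. A is the centroid of triangle NGF ⇒ A = (11/30, 1/3)
2·[NAG] = 11/30, 2·[FQG] = 11/90
[NAG]:[FQG] = 11/30:11/90 = 3

[NAG]:[FQG] = 3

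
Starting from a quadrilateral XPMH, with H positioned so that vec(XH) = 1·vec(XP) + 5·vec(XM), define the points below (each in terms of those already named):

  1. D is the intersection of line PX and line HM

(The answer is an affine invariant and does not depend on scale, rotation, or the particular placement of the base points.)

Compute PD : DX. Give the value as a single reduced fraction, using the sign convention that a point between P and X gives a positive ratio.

Set X = (0, 0), P = (1, 0), M = (0, 1), H = (1, 5); any affine frame gives the same invariant.
1. D is the intersection of line PX and line HM ⇒ D = (-1/4, 0)
D = P + t·(X−P) with t = 5/4, so PD:DX = t:(1−t) = 5/4:-1/4

PD:DX = -5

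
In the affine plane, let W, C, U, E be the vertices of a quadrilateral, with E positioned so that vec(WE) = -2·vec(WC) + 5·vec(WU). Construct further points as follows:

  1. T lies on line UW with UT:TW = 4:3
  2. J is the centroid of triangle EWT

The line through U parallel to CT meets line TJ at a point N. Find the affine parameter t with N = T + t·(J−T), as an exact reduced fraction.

Work in coordinates with W = (0, 0), C = (1, 0), U = (0, 1), E = (-2, 5).
1. T lies on line UW with UT:TW = 4:3 ⇒ T = (0, 3/7)
2. J is the centroid of triangle EWT ⇒ J = (-2/3, 38/21)
through U parallel to CT: direction (-1, 3/7); meets TJ at N = (-8/23, 185/161)
N = T + t·(J−T) with t = 12/23

t = 12/23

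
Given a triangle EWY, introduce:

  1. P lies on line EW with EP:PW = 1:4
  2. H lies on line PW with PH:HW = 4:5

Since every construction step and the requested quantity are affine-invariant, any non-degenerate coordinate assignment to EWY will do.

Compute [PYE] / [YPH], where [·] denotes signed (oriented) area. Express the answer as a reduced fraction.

Assign E = (0, 0), W = (1, 0), Y = (0, 1) — the answer is frame-independent, so this choice is without loss of generality.
1. P lies on line EW with EP:PW = 1:4 ⇒ P = (1/5, 0)
2. H lies on line PW with PH:HW = 4:5 ⇒ H = (5/9, 0)
2·[PYE] = 1/5, 2·[YPH] = 16/45
[PYE]:[YPH] = 1/5:16/45 = 9/16

[PYE]:[YPH] = 9/16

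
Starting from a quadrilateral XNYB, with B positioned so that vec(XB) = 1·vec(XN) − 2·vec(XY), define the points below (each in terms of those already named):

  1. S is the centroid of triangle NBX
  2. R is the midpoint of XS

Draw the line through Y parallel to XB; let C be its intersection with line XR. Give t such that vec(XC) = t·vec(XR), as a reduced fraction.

t = 3

Set X = (0, 0), N = (1, 0), Y = (0, 1), B = (1, -2); any affine frame gives the same invariant.
1. S is the centroid of triangle NBX ⇒ S = (2/3, -2/3)
2. R is the midpoint of XS ⇒ R = (1/3, -1/3)
through Y parallel to XB: direction (1, -2); meets XR at C = (1, -1)
C = X + t·(R−X) with t = 3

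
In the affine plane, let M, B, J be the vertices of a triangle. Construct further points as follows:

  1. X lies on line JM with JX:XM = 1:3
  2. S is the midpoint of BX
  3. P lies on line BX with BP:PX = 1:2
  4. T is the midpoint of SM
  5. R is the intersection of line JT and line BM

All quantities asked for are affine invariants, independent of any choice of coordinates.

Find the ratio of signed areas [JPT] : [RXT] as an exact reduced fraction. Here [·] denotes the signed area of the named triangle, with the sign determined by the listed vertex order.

Work in coordinates with M = (0, 0), B = (1, 0), J = (0, 1).
1. X lies on line JM with JX:XM = 1:3 ⇒ X = (0, 3/4)
2. S is the midpoint of BX ⇒ S = (1/2, 3/8)
3. P lies on line BX with BP:PX = 1:2 ⇒ P = (2/3, 1/4)
4. T is the midpoint of SM ⇒ T = (1/4, 3/16)
5. R is the intersection of line JT and line BM ⇒ R = (4/13, 0)
2·[JPT] = -17/48, 2·[RXT] = -3/208
[JPT]:[RXT] = -17/48:-3/208 = 221/9

[JPT]:[RXT] = 221/9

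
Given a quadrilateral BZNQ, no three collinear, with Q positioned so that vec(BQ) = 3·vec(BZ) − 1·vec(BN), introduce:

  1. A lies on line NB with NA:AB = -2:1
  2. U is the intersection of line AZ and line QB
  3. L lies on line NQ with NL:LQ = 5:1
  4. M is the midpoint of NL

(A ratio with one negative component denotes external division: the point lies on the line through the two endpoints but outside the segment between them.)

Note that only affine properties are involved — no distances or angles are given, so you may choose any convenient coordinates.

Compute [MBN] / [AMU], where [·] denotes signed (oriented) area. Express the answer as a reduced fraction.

[MBN]:[AMU] = -20

Work in coordinates with B = (0, 0), Z = (1, 0), N = (0, 1), Q = (3, -1).
1. A lies on line NB with NA:AB = -2:1 ⇒ A = (0, -1)
2. U is the intersection of line AZ and line QB ⇒ U = (3/4, -1/4)
3. L lies on line NQ with NL:LQ = 5:1 ⇒ L = (5/2, -2/3)
4. M is the midpoint of NL ⇒ M = (5/4, 1/6)
2·[MBN] = -5/4, 2·[AMU] = 1/16
[MBN]:[AMU] = -5/4:1/16 = -20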